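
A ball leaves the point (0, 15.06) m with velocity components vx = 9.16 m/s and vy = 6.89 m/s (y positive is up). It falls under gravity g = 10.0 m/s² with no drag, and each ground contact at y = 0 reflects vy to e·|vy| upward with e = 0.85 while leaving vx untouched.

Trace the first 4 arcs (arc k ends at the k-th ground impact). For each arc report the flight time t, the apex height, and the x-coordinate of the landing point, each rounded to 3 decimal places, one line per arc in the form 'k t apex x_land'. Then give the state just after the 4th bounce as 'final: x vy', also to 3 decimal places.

1 2.556 17.434 23.415
2 3.174 12.596 52.493
3 2.698 9.100 77.208
4 2.293 6.575 98.217
final: 98.217 9.747

Arc 1: start y=15.060, vy=6.890 → t=2.556, apex=17.434, x_land=23.415, impact vy=-18.673
  bounce: vy ← 0.85·18.673 = 15.872
Arc 2: start y=0.000, vy=15.872 → t=3.174, apex=12.596, x_land=52.493, impact vy=-15.872
  bounce: vy ← 0.85·15.872 = 13.491
Arc 3: start y=0.000, vy=13.491 → t=2.698, apex=9.100, x_land=77.208, impact vy=-13.491
  bounce: vy ← 0.85·13.491 = 11.467
Arc 4: start y=0.000, vy=11.467 → t=2.293, apex=6.575, x_land=98.217, impact vy=-11.467
  bounce: vy ← 0.85·11.467 = 9.747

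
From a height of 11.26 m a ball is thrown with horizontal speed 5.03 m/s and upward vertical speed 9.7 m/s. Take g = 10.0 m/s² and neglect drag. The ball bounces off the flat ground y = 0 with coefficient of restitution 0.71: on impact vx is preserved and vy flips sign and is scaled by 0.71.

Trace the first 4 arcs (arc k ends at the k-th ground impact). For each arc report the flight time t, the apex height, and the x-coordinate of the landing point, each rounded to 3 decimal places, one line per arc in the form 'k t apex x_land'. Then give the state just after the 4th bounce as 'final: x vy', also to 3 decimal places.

1 2.757 15.964 13.867
2 2.537 8.048 26.630
3 1.802 4.057 35.692
4 1.279 2.045 42.125
final: 42.125 4.541

Arc 1: start y=11.260, vy=9.700 → t=2.757, apex=15.964, x_land=13.867, impact vy=-17.869
  bounce: vy ← 0.71·17.869 = 12.687
Arc 2: start y=0.000, vy=12.687 → t=2.537, apex=8.048, x_land=26.630, impact vy=-12.687
  bounce: vy ← 0.71·12.687 = 9.008
Arc 3: start y=0.000, vy=9.008 → t=1.802, apex=4.057, x_land=35.692, impact vy=-9.008
  bounce: vy ← 0.71·9.008 = 6.395
Arc 4: start y=0.000, vy=6.395 → t=1.279, apex=2.045, x_land=42.125, impact vy=-6.395
  bounce: vy ← 0.71·6.395 = 4.541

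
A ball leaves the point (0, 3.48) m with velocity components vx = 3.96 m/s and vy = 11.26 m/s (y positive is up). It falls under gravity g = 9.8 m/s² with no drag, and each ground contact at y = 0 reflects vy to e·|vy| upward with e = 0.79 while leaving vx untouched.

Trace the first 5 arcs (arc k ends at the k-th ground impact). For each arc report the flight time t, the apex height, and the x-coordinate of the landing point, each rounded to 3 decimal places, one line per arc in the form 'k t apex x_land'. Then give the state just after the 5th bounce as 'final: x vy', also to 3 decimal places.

Arc 1: start y=3.480, vy=11.260 → t=2.574, apex=9.949, x_land=10.193, impact vy=-13.964
  bounce: vy ← 0.79·13.964 = 11.032
Arc 2: start y=0.000, vy=11.032 → t=2.251, apex=6.209, x_land=19.108, impact vy=-11.032
  bounce: vy ← 0.79·11.032 = 8.715
Arc 3: start y=0.000, vy=8.715 → t=1.779, apex=3.875, x_land=26.151, impact vy=-8.715
  bounce: vy ← 0.79·8.715 = 6.885
Arc 4: start y=0.000, vy=6.885 → t=1.405, apex=2.418, x_land=31.715, impact vy=-6.885
  bounce: vy ← 0.79·6.885 = 5.439
Arc 5: start y=0.000, vy=5.439 → t=1.110, apex=1.509, x_land=36.111, impact vy=-5.439
  bounce: vy ← 0.79·5.439 = 4.297

1 2.574 9.949 10.193
2 2.251 6.209 19.108
3 1.779 3.875 26.151
4 1.405 2.418 31.715
5 1.110 1.509 36.111
final: 36.111 4.297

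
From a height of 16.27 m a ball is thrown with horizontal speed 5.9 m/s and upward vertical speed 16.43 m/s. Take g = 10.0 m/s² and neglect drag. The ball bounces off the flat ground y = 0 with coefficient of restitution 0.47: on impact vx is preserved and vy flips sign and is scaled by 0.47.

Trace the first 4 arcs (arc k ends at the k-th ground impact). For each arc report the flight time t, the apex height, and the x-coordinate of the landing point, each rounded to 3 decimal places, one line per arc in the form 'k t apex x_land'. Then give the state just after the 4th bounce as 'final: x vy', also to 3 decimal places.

Arc 1: start y=16.270, vy=16.430 → t=4.083, apex=29.767, x_land=24.090, impact vy=-24.400
  bounce: vy ← 0.47·24.400 = 11.468
Arc 2: start y=0.000, vy=11.468 → t=2.294, apex=6.576, x_land=37.622, impact vy=-11.468
  bounce: vy ← 0.47·11.468 = 5.390
Arc 3: start y=0.000, vy=5.390 → t=1.078, apex=1.453, x_land=43.982, impact vy=-5.390
  bounce: vy ← 0.47·5.390 = 2.533
Arc 4: start y=0.000, vy=2.533 → t=0.507, apex=0.321, x_land=46.971, impact vy=-2.533
  bounce: vy ← 0.47·2.533 = 1.191

1 4.083 29.767 24.090
2 2.294 6.576 37.622
3 1.078 1.453 43.982
4 0.507 0.321 46.971
final: 46.971 1.191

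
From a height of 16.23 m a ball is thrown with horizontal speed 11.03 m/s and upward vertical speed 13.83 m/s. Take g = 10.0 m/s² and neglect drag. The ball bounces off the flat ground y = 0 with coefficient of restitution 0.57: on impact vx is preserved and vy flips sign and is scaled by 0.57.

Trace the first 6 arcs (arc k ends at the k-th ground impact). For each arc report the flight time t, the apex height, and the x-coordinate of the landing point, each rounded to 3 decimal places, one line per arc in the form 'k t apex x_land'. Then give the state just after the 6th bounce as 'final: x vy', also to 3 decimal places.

Arc 1: start y=16.230, vy=13.830 → t=3.654, apex=25.793, x_land=40.307, impact vy=-22.713
  bounce: vy ← 0.57·22.713 = 12.946
Arc 2: start y=0.000, vy=12.946 → t=2.589, apex=8.380, x_land=68.866, impact vy=-12.946
  bounce: vy ← 0.57·12.946 = 7.379
Arc 3: start y=0.000, vy=7.379 → t=1.476, apex=2.723, x_land=85.145, impact vy=-7.379
  bounce: vy ← 0.57·7.379 = 4.206
Arc 4: start y=0.000, vy=4.206 → t=0.841, apex=0.885, x_land=94.424, impact vy=-4.206
  bounce: vy ← 0.57·4.206 = 2.398
Arc 5: start y=0.000, vy=2.398 → t=0.480, apex=0.287, x_land=99.713, impact vy=-2.398
  bounce: vy ← 0.57·2.398 = 1.367
Arc 6: start y=0.000, vy=1.367 → t=0.273, apex=0.093, x_land=102.728, impact vy=-1.367
  bounce: vy ← 0.57·1.367 = 0.779

1 3.654 25.793 40.307
2 2.589 8.380 68.866
3 1.476 2.723 85.145
4 0.841 0.885 94.424
5 0.480 0.287 99.713
6 0.273 0.093 102.728
final: 102.728 0.779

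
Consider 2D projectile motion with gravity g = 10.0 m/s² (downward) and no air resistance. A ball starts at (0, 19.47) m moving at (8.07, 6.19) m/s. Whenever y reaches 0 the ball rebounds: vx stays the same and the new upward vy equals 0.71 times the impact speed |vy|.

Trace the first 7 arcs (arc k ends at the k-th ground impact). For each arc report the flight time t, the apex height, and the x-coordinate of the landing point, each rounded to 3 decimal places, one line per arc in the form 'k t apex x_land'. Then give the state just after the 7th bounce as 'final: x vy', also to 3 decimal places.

1 2.687 21.386 21.685
2 2.937 10.781 45.385
3 2.085 5.434 62.211
4 1.480 2.740 74.158
5 1.051 1.381 82.641
6 0.746 0.696 88.663
7 0.530 0.351 92.939
final: 92.939 1.881

Arc 1: start y=19.470, vy=6.190 → t=2.687, apex=21.386, x_land=21.685, impact vy=-20.681
  bounce: vy ← 0.71·20.681 = 14.684
Arc 2: start y=0.000, vy=14.684 → t=2.937, apex=10.781, x_land=45.385, impact vy=-14.684
  bounce: vy ← 0.71·14.684 = 10.425
Arc 3: start y=0.000, vy=10.425 → t=2.085, apex=5.434, x_land=62.211, impact vy=-10.425
  bounce: vy ← 0.71·10.425 = 7.402
Arc 4: start y=0.000, vy=7.402 → t=1.480, apex=2.740, x_land=74.158, impact vy=-7.402
  bounce: vy ← 0.71·7.402 = 5.255
Arc 5: start y=0.000, vy=5.255 → t=1.051, apex=1.381, x_land=82.641, impact vy=-5.255
  bounce: vy ← 0.71·5.255 = 3.731
Arc 6: start y=0.000, vy=3.731 → t=0.746, apex=0.696, x_land=88.663, impact vy=-3.731
  bounce: vy ← 0.71·3.731 = 2.649
Arc 7: start y=0.000, vy=2.649 → t=0.530, apex=0.351, x_land=92.939, impact vy=-2.649
  bounce: vy ← 0.71·2.649 = 1.881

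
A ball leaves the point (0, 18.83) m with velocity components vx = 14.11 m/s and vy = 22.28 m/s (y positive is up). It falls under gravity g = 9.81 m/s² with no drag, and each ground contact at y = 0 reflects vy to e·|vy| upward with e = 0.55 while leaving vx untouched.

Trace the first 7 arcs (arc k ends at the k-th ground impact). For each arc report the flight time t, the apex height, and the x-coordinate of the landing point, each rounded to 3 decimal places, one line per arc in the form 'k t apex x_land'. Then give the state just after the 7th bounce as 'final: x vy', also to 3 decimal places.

Arc 1: start y=18.830, vy=22.280 → t=5.271, apex=44.131, x_land=74.369, impact vy=-29.425
  bounce: vy ← 0.55·29.425 = 16.184
Arc 2: start y=0.000, vy=16.184 → t=3.299, apex=13.350, x_land=120.924, impact vy=-16.184
  bounce: vy ← 0.55·16.184 = 8.901
Arc 3: start y=0.000, vy=8.901 → t=1.815, apex=4.038, x_land=146.530, impact vy=-8.901
  bounce: vy ← 0.55·8.901 = 4.896
Arc 4: start y=0.000, vy=4.896 → t=0.998, apex=1.222, x_land=160.613, impact vy=-4.896
  bounce: vy ← 0.55·4.896 = 2.693
Arc 5: start y=0.000, vy=2.693 → t=0.549, apex=0.370, x_land=168.359, impact vy=-2.693
  bounce: vy ← 0.55·2.693 = 1.481
Arc 6: start y=0.000, vy=1.481 → t=0.302, apex=0.112, x_land=172.619, impact vy=-1.481
  bounce: vy ← 0.55·1.481 = 0.815
Arc 7: start y=0.000, vy=0.815 → t=0.166, apex=0.034, x_land=174.962, impact vy=-0.815
  bounce: vy ← 0.55·0.815 = 0.448

1 5.271 44.131 74.369
2 3.299 13.350 120.924
3 1.815 4.038 146.530
4 0.998 1.222 160.613
5 0.549 0.370 168.359
6 0.302 0.112 172.619
7 0.166 0.034 174.962
final: 174.962 0.448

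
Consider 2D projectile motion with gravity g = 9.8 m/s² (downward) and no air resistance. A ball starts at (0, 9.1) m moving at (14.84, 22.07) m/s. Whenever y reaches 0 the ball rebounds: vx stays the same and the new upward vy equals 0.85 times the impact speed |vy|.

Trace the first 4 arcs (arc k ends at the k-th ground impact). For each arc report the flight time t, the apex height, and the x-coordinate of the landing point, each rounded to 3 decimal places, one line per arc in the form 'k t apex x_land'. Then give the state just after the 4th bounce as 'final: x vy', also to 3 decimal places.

1 4.884 33.951 72.483
2 4.475 24.530 138.890
3 3.804 17.723 195.336
4 3.233 12.805 243.315
final: 243.315 13.466

Arc 1: start y=9.100, vy=22.070 → t=4.884, apex=33.951, x_land=72.483, impact vy=-25.796
  bounce: vy ← 0.85·25.796 = 21.927
Arc 2: start y=0.000, vy=21.927 → t=4.475, apex=24.530, x_land=138.890, impact vy=-21.927
  bounce: vy ← 0.85·21.927 = 18.638
Arc 3: start y=0.000, vy=18.638 → t=3.804, apex=17.723, x_land=195.336, impact vy=-18.638
  bounce: vy ← 0.85·18.638 = 15.842
Arc 4: start y=0.000, vy=15.842 → t=3.233, apex=12.805, x_land=243.315, impact vy=-15.842
  bounce: vy ← 0.85·15.842 = 13.466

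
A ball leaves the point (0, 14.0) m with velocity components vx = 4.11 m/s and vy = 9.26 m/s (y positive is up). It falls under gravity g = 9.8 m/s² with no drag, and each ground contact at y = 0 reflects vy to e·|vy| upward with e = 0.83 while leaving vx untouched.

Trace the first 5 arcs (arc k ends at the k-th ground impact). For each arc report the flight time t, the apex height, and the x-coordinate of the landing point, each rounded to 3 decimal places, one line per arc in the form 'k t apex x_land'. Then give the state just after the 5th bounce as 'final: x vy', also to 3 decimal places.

1 2.881 18.375 11.842
2 3.215 12.658 25.054
3 2.668 8.720 36.020
4 2.215 6.007 45.122
5 1.838 4.139 52.676
final: 52.676 7.475

Arc 1: start y=14.000, vy=9.260 → t=2.881, apex=18.375, x_land=11.842, impact vy=-18.978
  bounce: vy ← 0.83·18.978 = 15.751
Arc 2: start y=0.000, vy=15.751 → t=3.215, apex=12.658, x_land=25.054, impact vy=-15.751
  bounce: vy ← 0.83·15.751 = 13.074
Arc 3: start y=0.000, vy=13.074 → t=2.668, apex=8.720, x_land=36.020, impact vy=-13.074
  bounce: vy ← 0.83·13.074 = 10.851
Arc 4: start y=0.000, vy=10.851 → t=2.215, apex=6.007, x_land=45.122, impact vy=-10.851
  bounce: vy ← 0.83·10.851 = 9.006
Arc 5: start y=0.000, vy=9.006 → t=1.838, apex=4.139, x_land=52.676, impact vy=-9.006
  bounce: vy ← 0.83·9.006 = 7.475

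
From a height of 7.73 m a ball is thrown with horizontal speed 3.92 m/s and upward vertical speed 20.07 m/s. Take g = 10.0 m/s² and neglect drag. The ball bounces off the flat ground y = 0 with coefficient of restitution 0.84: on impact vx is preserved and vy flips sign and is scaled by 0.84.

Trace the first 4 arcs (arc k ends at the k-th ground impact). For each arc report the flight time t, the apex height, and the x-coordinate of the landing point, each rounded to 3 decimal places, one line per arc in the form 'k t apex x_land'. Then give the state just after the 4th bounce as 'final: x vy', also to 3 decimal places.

Arc 1: start y=7.730, vy=20.070 → t=4.368, apex=27.870, x_land=17.122, impact vy=-23.609
  bounce: vy ← 0.84·23.609 = 19.832
Arc 2: start y=0.000, vy=19.832 → t=3.966, apex=19.665, x_land=32.671, impact vy=-19.832
  bounce: vy ← 0.84·19.832 = 16.659
Arc 3: start y=0.000, vy=16.659 → t=3.332, apex=13.876, x_land=45.731, impact vy=-16.659
  bounce: vy ← 0.84·16.659 = 13.993
Arc 4: start y=0.000, vy=13.993 → t=2.799, apex=9.791, x_land=56.702, impact vy=-13.993
  bounce: vy ← 0.84·13.993 = 11.754

1 4.368 27.870 17.122
2 3.966 19.665 32.671
3 3.332 13.876 45.731
4 2.799 9.791 56.702
final: 56.702 11.754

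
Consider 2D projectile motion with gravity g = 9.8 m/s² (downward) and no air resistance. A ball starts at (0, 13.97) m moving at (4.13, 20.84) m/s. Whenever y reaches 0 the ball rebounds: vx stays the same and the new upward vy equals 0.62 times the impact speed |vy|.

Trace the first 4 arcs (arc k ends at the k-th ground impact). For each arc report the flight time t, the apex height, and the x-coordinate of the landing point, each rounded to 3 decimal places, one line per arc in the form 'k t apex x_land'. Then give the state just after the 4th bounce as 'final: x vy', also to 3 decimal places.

Arc 1: start y=13.970, vy=20.840 → t=4.842, apex=36.128, x_land=19.997, impact vy=-26.610
  bounce: vy ← 0.62·26.610 = 16.498
Arc 2: start y=0.000, vy=16.498 → t=3.367, apex=13.888, x_land=33.903, impact vy=-16.498
  bounce: vy ← 0.62·16.498 = 10.229
Arc 3: start y=0.000, vy=10.229 → t=2.088, apex=5.338, x_land=42.525, impact vy=-10.229
  bounce: vy ← 0.62·10.229 = 6.342
Arc 4: start y=0.000, vy=6.342 → t=1.294, apex=2.052, x_land=47.870, impact vy=-6.342
  bounce: vy ← 0.62·6.342 = 3.932

1 4.842 36.128 19.997
2 3.367 13.888 33.903
3 2.088 5.338 42.525
4 1.294 2.052 47.870
final: 47.870 3.932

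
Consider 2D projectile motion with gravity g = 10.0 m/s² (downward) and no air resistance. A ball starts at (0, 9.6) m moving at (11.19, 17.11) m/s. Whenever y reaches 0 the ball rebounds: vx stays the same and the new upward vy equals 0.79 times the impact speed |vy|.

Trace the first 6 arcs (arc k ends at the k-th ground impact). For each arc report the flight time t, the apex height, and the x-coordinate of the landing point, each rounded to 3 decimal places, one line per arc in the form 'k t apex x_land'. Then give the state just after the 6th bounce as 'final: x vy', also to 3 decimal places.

1 3.913 24.238 43.783
2 3.479 15.127 82.710
3 2.748 9.441 113.462
4 2.171 5.892 137.756
5 1.715 3.677 156.948
6 1.355 2.295 172.110
final: 172.110 5.352

Arc 1: start y=9.600, vy=17.110 → t=3.913, apex=24.238, x_land=43.783, impact vy=-22.017
  bounce: vy ← 0.79·22.017 = 17.393
Arc 2: start y=0.000, vy=17.393 → t=3.479, apex=15.127, x_land=82.710, impact vy=-17.393
  bounce: vy ← 0.79·17.393 = 13.741
Arc 3: start y=0.000, vy=13.741 → t=2.748, apex=9.441, x_land=113.462, impact vy=-13.741
  bounce: vy ← 0.79·13.741 = 10.855
Arc 4: start y=0.000, vy=10.855 → t=2.171, apex=5.892, x_land=137.756, impact vy=-10.855
  bounce: vy ← 0.79·10.855 = 8.576
Arc 5: start y=0.000, vy=8.576 → t=1.715, apex=3.677, x_land=156.948, impact vy=-8.576
  bounce: vy ← 0.79·8.576 = 6.775
Arc 6: start y=0.000, vy=6.775 → t=1.355, apex=2.295, x_land=172.110, impact vy=-6.775
  bounce: vy ← 0.79·6.775 = 5.352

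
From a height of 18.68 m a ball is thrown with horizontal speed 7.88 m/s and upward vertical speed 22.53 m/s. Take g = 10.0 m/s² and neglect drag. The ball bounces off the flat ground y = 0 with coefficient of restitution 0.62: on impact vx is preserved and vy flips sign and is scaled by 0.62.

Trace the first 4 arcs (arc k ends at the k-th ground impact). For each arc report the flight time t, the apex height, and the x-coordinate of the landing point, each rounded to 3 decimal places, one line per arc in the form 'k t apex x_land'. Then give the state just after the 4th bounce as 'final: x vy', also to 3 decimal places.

1 5.222 44.060 41.145
2 3.681 16.937 70.151
3 2.282 6.510 88.135
4 1.415 2.503 99.285
final: 99.285 4.386

Arc 1: start y=18.680, vy=22.530 → t=5.222, apex=44.060, x_land=41.145, impact vy=-29.685
  bounce: vy ← 0.62·29.685 = 18.405
Arc 2: start y=0.000, vy=18.405 → t=3.681, apex=16.937, x_land=70.151, impact vy=-18.405
  bounce: vy ← 0.62·18.405 = 11.411
Arc 3: start y=0.000, vy=11.411 → t=2.282, apex=6.510, x_land=88.135, impact vy=-11.411
  bounce: vy ← 0.62·11.411 = 7.075
Arc 4: start y=0.000, vy=7.075 → t=1.415, apex=2.503, x_land=99.285, impact vy=-7.075
  bounce: vy ← 0.62·7.075 = 4.386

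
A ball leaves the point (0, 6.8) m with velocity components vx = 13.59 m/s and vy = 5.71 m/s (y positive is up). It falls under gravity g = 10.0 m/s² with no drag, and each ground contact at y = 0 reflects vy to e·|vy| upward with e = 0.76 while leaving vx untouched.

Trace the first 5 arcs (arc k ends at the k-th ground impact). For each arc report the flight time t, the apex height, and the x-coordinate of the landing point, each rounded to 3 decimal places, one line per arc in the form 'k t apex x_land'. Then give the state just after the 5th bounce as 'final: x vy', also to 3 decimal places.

Arc 1: start y=6.800, vy=5.710 → t=1.869, apex=8.430, x_land=25.406, impact vy=-12.985
  bounce: vy ← 0.76·12.985 = 9.868
Arc 2: start y=0.000, vy=9.868 → t=1.974, apex=4.869, x_land=52.229, impact vy=-9.868
  bounce: vy ← 0.76·9.868 = 7.500
Arc 3: start y=0.000, vy=7.500 → t=1.500, apex=2.812, x_land=72.614, impact vy=-7.500
  bounce: vy ← 0.76·7.500 = 5.700
Arc 4: start y=0.000, vy=5.700 → t=1.140, apex=1.624, x_land=88.106, impact vy=-5.700
  bounce: vy ← 0.76·5.700 = 4.332
Arc 5: start y=0.000, vy=4.332 → t=0.866, apex=0.938, x_land=99.881, impact vy=-4.332
  bounce: vy ← 0.76·4.332 = 3.292

1 1.869 8.430 25.406
2 1.974 4.869 52.229
3 1.500 2.812 72.614
4 1.140 1.624 88.106
5 0.866 0.938 99.881
final: 99.881 3.292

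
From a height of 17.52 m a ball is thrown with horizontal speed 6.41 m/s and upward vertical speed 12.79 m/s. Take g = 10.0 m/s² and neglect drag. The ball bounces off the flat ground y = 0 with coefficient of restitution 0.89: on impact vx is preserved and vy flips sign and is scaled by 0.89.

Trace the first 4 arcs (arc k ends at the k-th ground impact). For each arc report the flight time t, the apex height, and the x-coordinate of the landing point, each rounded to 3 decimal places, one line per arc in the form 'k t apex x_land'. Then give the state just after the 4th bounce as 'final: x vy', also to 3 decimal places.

1 3.546 25.699 22.731
2 4.035 20.356 48.598
3 3.592 16.124 71.620
4 3.197 12.772 92.110
final: 92.110 14.224

Arc 1: start y=17.520, vy=12.790 → t=3.546, apex=25.699, x_land=22.731, impact vy=-22.671
  bounce: vy ← 0.89·22.671 = 20.177
Arc 2: start y=0.000, vy=20.177 → t=4.035, apex=20.356, x_land=48.598, impact vy=-20.177
  bounce: vy ← 0.89·20.177 = 17.958
Arc 3: start y=0.000, vy=17.958 → t=3.592, apex=16.124, x_land=71.620, impact vy=-17.958
  bounce: vy ← 0.89·17.958 = 15.983
Arc 4: start y=0.000, vy=15.983 → t=3.197, apex=12.772, x_land=92.110, impact vy=-15.983
  bounce: vy ← 0.89·15.983 = 14.224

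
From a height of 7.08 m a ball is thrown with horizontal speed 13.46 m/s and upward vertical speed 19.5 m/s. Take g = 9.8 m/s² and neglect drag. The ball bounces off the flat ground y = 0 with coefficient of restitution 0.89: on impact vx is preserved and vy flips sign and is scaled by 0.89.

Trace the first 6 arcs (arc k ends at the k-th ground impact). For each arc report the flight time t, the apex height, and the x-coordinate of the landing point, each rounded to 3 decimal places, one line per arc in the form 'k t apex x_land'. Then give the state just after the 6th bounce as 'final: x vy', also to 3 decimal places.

1 4.314 26.481 58.073
2 4.138 20.975 113.770
3 3.683 16.614 163.340
4 3.278 13.160 207.457
5 2.917 10.424 246.722
6 2.596 8.257 281.667
final: 281.667 11.322

Arc 1: start y=7.080, vy=19.500 → t=4.314, apex=26.481, x_land=58.073, impact vy=-22.782
  bounce: vy ← 0.89·22.782 = 20.276
Arc 2: start y=0.000, vy=20.276 → t=4.138, apex=20.975, x_land=113.770, impact vy=-20.276
  bounce: vy ← 0.89·20.276 = 18.046
Arc 3: start y=0.000, vy=18.046 → t=3.683, apex=16.614, x_land=163.340, impact vy=-18.046
  bounce: vy ← 0.89·18.046 = 16.061
Arc 4: start y=0.000, vy=16.061 → t=3.278, apex=13.160, x_land=207.457, impact vy=-16.061
  bounce: vy ← 0.89·16.061 = 14.294
Arc 5: start y=0.000, vy=14.294 → t=2.917, apex=10.424, x_land=246.722, impact vy=-14.294
  bounce: vy ← 0.89·14.294 = 12.722
Arc 6: start y=0.000, vy=12.722 → t=2.596, apex=8.257, x_land=281.667, impact vy=-12.722
  bounce: vy ← 0.89·12.722 = 11.322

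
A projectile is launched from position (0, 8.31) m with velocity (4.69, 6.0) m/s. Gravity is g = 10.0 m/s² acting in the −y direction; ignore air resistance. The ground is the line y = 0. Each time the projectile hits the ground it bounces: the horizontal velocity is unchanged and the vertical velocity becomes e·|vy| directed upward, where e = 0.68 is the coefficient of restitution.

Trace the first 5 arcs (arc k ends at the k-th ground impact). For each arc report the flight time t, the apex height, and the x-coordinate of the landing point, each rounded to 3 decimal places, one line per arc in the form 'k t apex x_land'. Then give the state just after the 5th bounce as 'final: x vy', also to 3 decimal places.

1 2.022 10.110 9.483
2 1.934 4.675 18.553
3 1.315 2.162 24.720
4 0.894 1.000 28.914
5 0.608 0.462 31.766
final: 31.766 2.067

Arc 1: start y=8.310, vy=6.000 → t=2.022, apex=10.110, x_land=9.483, impact vy=-14.220
  bounce: vy ← 0.68·14.220 = 9.669
Arc 2: start y=0.000, vy=9.669 → t=1.934, apex=4.675, x_land=18.553, impact vy=-9.669
  bounce: vy ← 0.68·9.669 = 6.575
Arc 3: start y=0.000, vy=6.575 → t=1.315, apex=2.162, x_land=24.720, impact vy=-6.575
  bounce: vy ← 0.68·6.575 = 4.471
Arc 4: start y=0.000, vy=4.471 → t=0.894, apex=1.000, x_land=28.914, impact vy=-4.471
  bounce: vy ← 0.68·4.471 = 3.040
Arc 5: start y=0.000, vy=3.040 → t=0.608, apex=0.462, x_land=31.766, impact vy=-3.040
  bounce: vy ← 0.68·3.040 = 2.067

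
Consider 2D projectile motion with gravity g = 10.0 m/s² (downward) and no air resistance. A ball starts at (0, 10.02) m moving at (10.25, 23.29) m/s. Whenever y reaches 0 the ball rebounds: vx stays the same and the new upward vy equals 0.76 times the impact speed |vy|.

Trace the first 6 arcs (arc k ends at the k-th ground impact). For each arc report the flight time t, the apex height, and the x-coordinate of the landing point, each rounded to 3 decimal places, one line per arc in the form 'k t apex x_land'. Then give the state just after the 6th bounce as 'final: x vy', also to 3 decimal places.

Arc 1: start y=10.020, vy=23.290 → t=5.054, apex=37.141, x_land=51.808, impact vy=-27.255
  bounce: vy ← 0.76·27.255 = 20.714
Arc 2: start y=0.000, vy=20.714 → t=4.143, apex=21.453, x_land=94.271, impact vy=-20.714
  bounce: vy ← 0.76·20.714 = 15.742
Arc 3: start y=0.000, vy=15.742 → t=3.148, apex=12.391, x_land=126.543, impact vy=-15.742
  bounce: vy ← 0.76·15.742 = 11.964
Arc 4: start y=0.000, vy=11.964 → t=2.393, apex=7.157, x_land=151.070, impact vy=-11.964
  bounce: vy ← 0.76·11.964 = 9.093
Arc 5: start y=0.000, vy=9.093 → t=1.819, apex=4.134, x_land=169.710, impact vy=-9.093
  bounce: vy ← 0.76·9.093 = 6.911
Arc 6: start y=0.000, vy=6.911 → t=1.382, apex=2.388, x_land=183.877, impact vy=-6.911
  bounce: vy ← 0.76·6.911 = 5.252

1 5.054 37.141 51.808
2 4.143 21.453 94.271
3 3.148 12.391 126.543
4 2.393 7.157 151.070
5 1.819 4.134 169.710
6 1.382 2.388 183.877
final: 183.877 5.252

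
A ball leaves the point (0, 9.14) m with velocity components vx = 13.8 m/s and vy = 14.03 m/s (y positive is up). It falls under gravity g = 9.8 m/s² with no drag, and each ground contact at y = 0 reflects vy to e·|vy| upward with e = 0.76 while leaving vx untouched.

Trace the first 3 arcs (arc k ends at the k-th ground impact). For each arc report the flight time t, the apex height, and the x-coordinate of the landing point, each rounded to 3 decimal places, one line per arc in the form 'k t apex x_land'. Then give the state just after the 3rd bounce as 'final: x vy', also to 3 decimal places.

1 3.410 19.183 47.061
2 3.007 11.080 88.565
3 2.286 6.400 120.107
final: 120.107 8.512

Arc 1: start y=9.140, vy=14.030 → t=3.410, apex=19.183, x_land=47.061, impact vy=-19.390
  bounce: vy ← 0.76·19.390 = 14.737
Arc 2: start y=0.000, vy=14.737 → t=3.007, apex=11.080, x_land=88.565, impact vy=-14.737
  bounce: vy ← 0.76·14.737 = 11.200
Arc 3: start y=0.000, vy=11.200 → t=2.286, apex=6.400, x_land=120.107, impact vy=-11.200
  bounce: vy ← 0.76·11.200 = 8.512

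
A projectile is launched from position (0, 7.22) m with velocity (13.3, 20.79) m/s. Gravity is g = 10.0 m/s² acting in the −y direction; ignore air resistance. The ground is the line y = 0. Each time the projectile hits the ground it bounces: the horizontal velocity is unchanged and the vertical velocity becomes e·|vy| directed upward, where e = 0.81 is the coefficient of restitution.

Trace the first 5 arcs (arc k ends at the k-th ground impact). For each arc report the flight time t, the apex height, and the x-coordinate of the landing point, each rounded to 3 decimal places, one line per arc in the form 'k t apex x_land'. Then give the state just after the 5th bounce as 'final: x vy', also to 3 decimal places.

Arc 1: start y=7.220, vy=20.790 → t=4.480, apex=28.831, x_land=59.588, impact vy=-24.013
  bounce: vy ← 0.81·24.013 = 19.451
Arc 2: start y=0.000, vy=19.451 → t=3.890, apex=18.916, x_land=111.326, impact vy=-19.451
  bounce: vy ← 0.81·19.451 = 15.755
Arc 3: start y=0.000, vy=15.755 → t=3.151, apex=12.411, x_land=153.235, impact vy=-15.755
  bounce: vy ← 0.81·15.755 = 12.761
Arc 4: start y=0.000, vy=12.761 → t=2.552, apex=8.143, x_land=187.180, impact vy=-12.761
  bounce: vy ← 0.81·12.761 = 10.337
Arc 5: start y=0.000, vy=10.337 → t=2.067, apex=5.342, x_land=214.676, impact vy=-10.337
  bounce: vy ← 0.81·10.337 = 8.373

1 4.480 28.831 59.588
2 3.890 18.916 111.326
3 3.151 12.411 153.235
4 2.552 8.143 187.180
5 2.067 5.342 214.676
final: 214.676 8.373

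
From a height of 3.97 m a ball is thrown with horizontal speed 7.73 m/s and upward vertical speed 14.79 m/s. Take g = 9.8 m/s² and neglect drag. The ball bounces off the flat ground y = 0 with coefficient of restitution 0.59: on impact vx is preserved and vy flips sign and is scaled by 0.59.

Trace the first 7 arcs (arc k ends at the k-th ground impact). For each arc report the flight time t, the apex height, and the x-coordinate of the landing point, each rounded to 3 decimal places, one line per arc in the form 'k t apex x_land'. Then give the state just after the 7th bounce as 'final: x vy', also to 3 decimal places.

1 3.266 15.130 25.249
2 2.074 5.267 41.278
3 1.223 1.833 50.734
4 0.722 0.638 56.314
5 0.426 0.222 59.606
6 0.251 0.077 61.548
7 0.148 0.027 62.694
final: 62.694 0.429

Arc 1: start y=3.970, vy=14.790 → t=3.266, apex=15.130, x_land=25.249, impact vy=-17.221
  bounce: vy ← 0.59·17.221 = 10.160
Arc 2: start y=0.000, vy=10.160 → t=2.074, apex=5.267, x_land=41.278, impact vy=-10.160
  bounce: vy ← 0.59·10.160 = 5.995
Arc 3: start y=0.000, vy=5.995 → t=1.223, apex=1.833, x_land=50.734, impact vy=-5.995
  bounce: vy ← 0.59·5.995 = 3.537
Arc 4: start y=0.000, vy=3.537 → t=0.722, apex=0.638, x_land=56.314, impact vy=-3.537
  bounce: vy ← 0.59·3.537 = 2.087
Arc 5: start y=0.000, vy=2.087 → t=0.426, apex=0.222, x_land=59.606, impact vy=-2.087
  bounce: vy ← 0.59·2.087 = 1.231
Arc 6: start y=0.000, vy=1.231 → t=0.251, apex=0.077, x_land=61.548, impact vy=-1.231
  bounce: vy ← 0.59·1.231 = 0.726
Arc 7: start y=0.000, vy=0.726 → t=0.148, apex=0.027, x_land=62.694, impact vy=-0.726
  bounce: vy ← 0.59·0.726 = 0.429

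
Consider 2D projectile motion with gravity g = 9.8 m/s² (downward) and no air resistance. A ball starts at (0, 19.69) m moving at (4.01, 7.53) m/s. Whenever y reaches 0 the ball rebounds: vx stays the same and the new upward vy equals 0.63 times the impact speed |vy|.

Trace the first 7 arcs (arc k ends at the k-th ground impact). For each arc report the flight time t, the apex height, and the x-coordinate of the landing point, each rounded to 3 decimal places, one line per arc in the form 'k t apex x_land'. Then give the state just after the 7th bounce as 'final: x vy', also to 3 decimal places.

Arc 1: start y=19.690, vy=7.530 → t=2.915, apex=22.583, x_land=11.690, impact vy=-21.039
  bounce: vy ← 0.63·21.039 = 13.254
Arc 2: start y=0.000, vy=13.254 → t=2.705, apex=8.963, x_land=22.537, impact vy=-13.254
  bounce: vy ← 0.63·13.254 = 8.350
Arc 3: start y=0.000, vy=8.350 → t=1.704, apex=3.557, x_land=29.370, impact vy=-8.350
  bounce: vy ← 0.63·8.350 = 5.261
Arc 4: start y=0.000, vy=5.261 → t=1.074, apex=1.412, x_land=33.675, impact vy=-5.261
  bounce: vy ← 0.63·5.261 = 3.314
Arc 5: start y=0.000, vy=3.314 → t=0.676, apex=0.560, x_land=36.388, impact vy=-3.314
  bounce: vy ← 0.63·3.314 = 2.088
Arc 6: start y=0.000, vy=2.088 → t=0.426, apex=0.222, x_land=38.096, impact vy=-2.088
  bounce: vy ← 0.63·2.088 = 1.315
Arc 7: start y=0.000, vy=1.315 → t=0.268, apex=0.088, x_land=39.173, impact vy=-1.315
  bounce: vy ← 0.63·1.315 = 0.829

1 2.915 22.583 11.690
2 2.705 8.963 22.537
3 1.704 3.557 29.370
4 1.074 1.412 33.675
5 0.676 0.560 36.388
6 0.426 0.222 38.096
7 0.268 0.088 39.173
final: 39.173 0.829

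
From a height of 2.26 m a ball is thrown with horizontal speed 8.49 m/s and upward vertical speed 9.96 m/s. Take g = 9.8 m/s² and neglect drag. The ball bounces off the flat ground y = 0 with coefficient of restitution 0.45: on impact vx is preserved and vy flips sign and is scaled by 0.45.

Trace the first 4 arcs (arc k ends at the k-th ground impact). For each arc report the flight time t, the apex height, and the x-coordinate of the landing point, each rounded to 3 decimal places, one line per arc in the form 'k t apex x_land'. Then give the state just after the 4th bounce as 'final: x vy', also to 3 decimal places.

Arc 1: start y=2.260, vy=9.960 → t=2.239, apex=7.321, x_land=19.006, impact vy=-11.979
  bounce: vy ← 0.45·11.979 = 5.391
Arc 2: start y=0.000, vy=5.391 → t=1.100, apex=1.483, x_land=28.346, impact vy=-5.391
  bounce: vy ← 0.45·5.391 = 2.426
Arc 3: start y=0.000, vy=2.426 → t=0.495, apex=0.300, x_land=32.549, impact vy=-2.426
  bounce: vy ← 0.45·2.426 = 1.092
Arc 4: start y=0.000, vy=1.092 → t=0.223, apex=0.061, x_land=34.441, impact vy=-1.092
  bounce: vy ← 0.45·1.092 = 0.491

1 2.239 7.321 19.006
2 1.100 1.483 28.346
3 0.495 0.300 32.549
4 0.223 0.061 34.441
final: 34.441 0.491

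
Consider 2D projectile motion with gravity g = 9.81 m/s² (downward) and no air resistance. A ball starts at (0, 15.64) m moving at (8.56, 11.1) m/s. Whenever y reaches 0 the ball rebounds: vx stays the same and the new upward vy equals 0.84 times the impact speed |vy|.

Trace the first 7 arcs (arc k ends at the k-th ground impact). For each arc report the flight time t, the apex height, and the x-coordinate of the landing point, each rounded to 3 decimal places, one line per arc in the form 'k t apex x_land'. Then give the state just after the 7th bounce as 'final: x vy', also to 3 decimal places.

Arc 1: start y=15.640, vy=11.100 → t=3.245, apex=21.920, x_land=27.781, impact vy=-20.738
  bounce: vy ← 0.84·20.738 = 17.420
Arc 2: start y=0.000, vy=17.420 → t=3.551, apex=15.467, x_land=58.182, impact vy=-17.420
  bounce: vy ← 0.84·17.420 = 14.633
Arc 3: start y=0.000, vy=14.633 → t=2.983, apex=10.913, x_land=83.718, impact vy=-14.633
  bounce: vy ← 0.84·14.633 = 12.292
Arc 4: start y=0.000, vy=12.292 → t=2.506, apex=7.700, x_land=105.169, impact vy=-12.292
  bounce: vy ← 0.84·12.292 = 10.325
Arc 5: start y=0.000, vy=10.325 → t=2.105, apex=5.433, x_land=123.188, impact vy=-10.325
  bounce: vy ← 0.84·10.325 = 8.673
Arc 6: start y=0.000, vy=8.673 → t=1.768, apex=3.834, x_land=138.323, impact vy=-8.673
  bounce: vy ← 0.84·8.673 = 7.285
Arc 7: start y=0.000, vy=7.285 → t=1.485, apex=2.705, x_land=151.037, impact vy=-7.285
  bounce: vy ← 0.84·7.285 = 6.120

1 3.245 21.920 27.781
2 3.551 15.467 58.182
3 2.983 10.913 83.718
4 2.506 7.700 105.169
5 2.105 5.433 123.188
6 1.768 3.834 138.323
7 1.485 2.705 151.037
final: 151.037 6.120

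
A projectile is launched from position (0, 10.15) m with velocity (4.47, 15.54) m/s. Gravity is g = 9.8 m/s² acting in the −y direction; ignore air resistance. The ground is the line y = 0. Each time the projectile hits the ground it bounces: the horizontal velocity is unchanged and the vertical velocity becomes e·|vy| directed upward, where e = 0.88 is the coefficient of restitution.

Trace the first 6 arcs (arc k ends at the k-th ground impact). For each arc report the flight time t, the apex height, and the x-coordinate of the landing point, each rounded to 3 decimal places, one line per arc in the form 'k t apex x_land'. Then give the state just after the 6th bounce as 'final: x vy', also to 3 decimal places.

1 3.727 22.471 16.661
2 3.769 17.402 33.508
3 3.317 13.476 48.334
4 2.919 10.436 61.380
5 2.568 8.081 72.861
6 2.260 6.258 82.965
final: 82.965 9.746

Arc 1: start y=10.150, vy=15.540 → t=3.727, apex=22.471, x_land=16.661, impact vy=-20.986
  bounce: vy ← 0.88·20.986 = 18.468
Arc 2: start y=0.000, vy=18.468 → t=3.769, apex=17.402, x_land=33.508, impact vy=-18.468
  bounce: vy ← 0.88·18.468 = 16.252
Arc 3: start y=0.000, vy=16.252 → t=3.317, apex=13.476, x_land=48.334, impact vy=-16.252
  bounce: vy ← 0.88·16.252 = 14.302
Arc 4: start y=0.000, vy=14.302 → t=2.919, apex=10.436, x_land=61.380, impact vy=-14.302
  bounce: vy ← 0.88·14.302 = 12.585
Arc 5: start y=0.000, vy=12.585 → t=2.568, apex=8.081, x_land=72.861, impact vy=-12.585
  bounce: vy ← 0.88·12.585 = 11.075
Arc 6: start y=0.000, vy=11.075 → t=2.260, apex=6.258, x_land=82.965, impact vy=-11.075
  bounce: vy ← 0.88·11.075 = 9.746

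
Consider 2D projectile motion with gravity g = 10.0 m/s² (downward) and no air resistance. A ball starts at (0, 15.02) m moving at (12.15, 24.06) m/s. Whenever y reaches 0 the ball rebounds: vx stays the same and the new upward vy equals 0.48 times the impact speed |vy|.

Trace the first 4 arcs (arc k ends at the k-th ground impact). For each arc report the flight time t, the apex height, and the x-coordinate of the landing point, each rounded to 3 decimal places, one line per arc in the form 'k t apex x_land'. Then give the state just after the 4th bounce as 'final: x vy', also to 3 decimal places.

Arc 1: start y=15.020, vy=24.060 → t=5.371, apex=43.964, x_land=65.261, impact vy=-29.653
  bounce: vy ← 0.48·29.653 = 14.233
Arc 2: start y=0.000, vy=14.233 → t=2.847, apex=10.129, x_land=99.848, impact vy=-14.233
  bounce: vy ← 0.48·14.233 = 6.832
Arc 3: start y=0.000, vy=6.832 → t=1.366, apex=2.334, x_land=116.450, impact vy=-6.832
  bounce: vy ← 0.48·6.832 = 3.279
Arc 4: start y=0.000, vy=3.279 → t=0.656, apex=0.538, x_land=124.418, impact vy=-3.279
  bounce: vy ← 0.48·3.279 = 1.574

1 5.371 43.964 65.261
2 2.847 10.129 99.848
3 1.366 2.334 116.450
4 0.656 0.538 124.418
final: 124.418 1.574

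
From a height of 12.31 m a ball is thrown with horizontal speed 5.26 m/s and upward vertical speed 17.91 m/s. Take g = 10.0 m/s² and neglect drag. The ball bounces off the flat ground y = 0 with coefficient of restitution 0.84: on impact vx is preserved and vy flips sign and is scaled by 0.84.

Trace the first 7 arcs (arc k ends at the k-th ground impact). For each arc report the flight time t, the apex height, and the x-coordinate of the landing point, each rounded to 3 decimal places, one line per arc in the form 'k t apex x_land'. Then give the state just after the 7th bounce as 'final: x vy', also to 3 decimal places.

Arc 1: start y=12.310, vy=17.910 → t=4.172, apex=28.348, x_land=21.945, impact vy=-23.811
  bounce: vy ← 0.84·23.811 = 20.001
Arc 2: start y=0.000, vy=20.001 → t=4.000, apex=20.003, x_land=42.987, impact vy=-20.001
  bounce: vy ← 0.84·20.001 = 16.801
Arc 3: start y=0.000, vy=16.801 → t=3.360, apex=14.114, x_land=60.661, impact vy=-16.801
  bounce: vy ← 0.84·16.801 = 14.113
Arc 4: start y=0.000, vy=14.113 → t=2.823, apex=9.959, x_land=75.508, impact vy=-14.113
  bounce: vy ← 0.84·14.113 = 11.855
Arc 5: start y=0.000, vy=11.855 → t=2.371, apex=7.027, x_land=87.980, impact vy=-11.855
  bounce: vy ← 0.84·11.855 = 9.958
Arc 6: start y=0.000, vy=9.958 → t=1.992, apex=4.958, x_land=98.455, impact vy=-9.958
  bounce: vy ← 0.84·9.958 = 8.365
Arc 7: start y=0.000, vy=8.365 → t=1.673, apex=3.498, x_land=107.255, impact vy=-8.365
  bounce: vy ← 0.84·8.365 = 7.026

1 4.172 28.348 21.945
2 4.000 20.003 42.987
3 3.360 14.114 60.661
4 2.823 9.959 75.508
5 2.371 7.027 87.980
6 1.992 4.958 98.455
7 1.673 3.498 107.255
final: 107.255 7.026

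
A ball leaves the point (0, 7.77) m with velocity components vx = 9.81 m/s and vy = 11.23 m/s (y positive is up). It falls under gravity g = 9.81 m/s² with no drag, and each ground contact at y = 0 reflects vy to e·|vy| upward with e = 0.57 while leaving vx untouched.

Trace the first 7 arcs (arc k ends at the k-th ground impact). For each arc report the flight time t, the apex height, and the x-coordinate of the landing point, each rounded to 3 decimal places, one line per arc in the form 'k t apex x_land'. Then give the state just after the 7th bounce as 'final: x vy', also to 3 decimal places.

1 2.846 14.198 27.920
2 1.940 4.613 46.947
3 1.106 1.499 57.792
4 0.630 0.487 63.974
5 0.359 0.158 67.498
6 0.205 0.051 69.506
7 0.117 0.017 70.651
final: 70.651 0.326

Arc 1: start y=7.770, vy=11.230 → t=2.846, apex=14.198, x_land=27.920, impact vy=-16.690
  bounce: vy ← 0.57·16.690 = 9.513
Arc 2: start y=0.000, vy=9.513 → t=1.940, apex=4.613, x_land=46.947, impact vy=-9.513
  bounce: vy ← 0.57·9.513 = 5.423
Arc 3: start y=0.000, vy=5.423 → t=1.106, apex=1.499, x_land=57.792, impact vy=-5.423
  bounce: vy ← 0.57·5.423 = 3.091
Arc 4: start y=0.000, vy=3.091 → t=0.630, apex=0.487, x_land=63.974, impact vy=-3.091
  bounce: vy ← 0.57·3.091 = 1.762
Arc 5: start y=0.000, vy=1.762 → t=0.359, apex=0.158, x_land=67.498, impact vy=-1.762
  bounce: vy ← 0.57·1.762 = 1.004
Arc 6: start y=0.000, vy=1.004 → t=0.205, apex=0.051, x_land=69.506, impact vy=-1.004
  bounce: vy ← 0.57·1.004 = 0.572
Arc 7: start y=0.000, vy=0.572 → t=0.117, apex=0.017, x_land=70.651, impact vy=-0.572
  bounce: vy ← 0.57·0.572 = 0.326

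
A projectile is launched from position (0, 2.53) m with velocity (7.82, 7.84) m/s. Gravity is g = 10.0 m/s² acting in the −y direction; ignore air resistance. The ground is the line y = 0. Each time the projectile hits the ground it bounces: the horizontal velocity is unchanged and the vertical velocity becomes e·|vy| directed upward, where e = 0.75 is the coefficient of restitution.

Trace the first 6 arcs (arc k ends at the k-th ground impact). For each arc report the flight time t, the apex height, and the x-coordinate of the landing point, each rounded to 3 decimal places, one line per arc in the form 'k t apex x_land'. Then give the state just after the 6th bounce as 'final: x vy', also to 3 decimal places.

Arc 1: start y=2.530, vy=7.840 → t=1.843, apex=5.603, x_land=14.409, impact vy=-10.586
  bounce: vy ← 0.75·10.586 = 7.940
Arc 2: start y=0.000, vy=7.940 → t=1.588, apex=3.152, x_land=26.827, impact vy=-7.940
  bounce: vy ← 0.75·7.940 = 5.955
Arc 3: start y=0.000, vy=5.955 → t=1.191, apex=1.773, x_land=36.140, impact vy=-5.955
  bounce: vy ← 0.75·5.955 = 4.466
Arc 4: start y=0.000, vy=4.466 → t=0.893, apex=0.997, x_land=43.125, impact vy=-4.466
  bounce: vy ← 0.75·4.466 = 3.350
Arc 5: start y=0.000, vy=3.350 → t=0.670, apex=0.561, x_land=48.363, impact vy=-3.350
  bounce: vy ← 0.75·3.350 = 2.512
Arc 6: start y=0.000, vy=2.512 → t=0.502, apex=0.316, x_land=52.292, impact vy=-2.512
  bounce: vy ← 0.75·2.512 = 1.884

1 1.843 5.603 14.409
2 1.588 3.152 26.827
3 1.191 1.773 36.140
4 0.893 0.997 43.125
5 0.670 0.561 48.363
6 0.502 0.316 52.292
final: 52.292 1.884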